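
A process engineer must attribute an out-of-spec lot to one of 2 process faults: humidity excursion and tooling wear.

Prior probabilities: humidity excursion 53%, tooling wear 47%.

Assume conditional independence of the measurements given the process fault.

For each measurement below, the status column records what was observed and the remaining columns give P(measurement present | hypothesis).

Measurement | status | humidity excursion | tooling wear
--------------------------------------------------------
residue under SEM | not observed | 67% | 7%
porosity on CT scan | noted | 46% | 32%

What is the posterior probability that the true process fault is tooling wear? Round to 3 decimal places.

0.635

By Bayes' rule with conditional independence, the unnormalized weight for each hypothesis is prior × ∏ likelihoods (using 1 − P(present | H) for each absent measurement):
  humidity excursion: 0.53 × (1 − 0.67) × 0.46 = 0.080454
  tooling wear: 0.47 × (1 − 0.07) × 0.32 = 0.13987
Normalizing constant Z = 0.080454 + 0.13987 = 0.22033.
P(tooling wear | evidence) = 0.13987 / 0.22033 ≈ 0.635.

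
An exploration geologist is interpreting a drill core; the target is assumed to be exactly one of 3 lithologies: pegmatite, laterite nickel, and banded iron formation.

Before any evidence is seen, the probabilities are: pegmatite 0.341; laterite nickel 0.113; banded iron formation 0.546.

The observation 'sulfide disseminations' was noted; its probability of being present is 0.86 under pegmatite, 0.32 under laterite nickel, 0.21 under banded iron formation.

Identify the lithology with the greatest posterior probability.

By Bayes' rule, the unnormalized weight for each hypothesis is prior × likelihood:
  pegmatite: 0.341 × 0.86 = 0.29326
  laterite nickel: 0.113 × 0.32 = 0.03616
  banded iron formation: 0.546 × 0.21 = 0.11466
The unnormalized weights sum to 0.44408.
P(pegmatite | evidence) ≈ 0.29326 / 0.44408 ≈ 0.660
P(laterite nickel | evidence) ≈ 0.03616 / 0.44408 ≈ 0.081
P(banded iron formation | evidence) ≈ 0.11466 / 0.44408 ≈ 0.258
The largest is 0.660, so pegmatite is most probable.

pegmatite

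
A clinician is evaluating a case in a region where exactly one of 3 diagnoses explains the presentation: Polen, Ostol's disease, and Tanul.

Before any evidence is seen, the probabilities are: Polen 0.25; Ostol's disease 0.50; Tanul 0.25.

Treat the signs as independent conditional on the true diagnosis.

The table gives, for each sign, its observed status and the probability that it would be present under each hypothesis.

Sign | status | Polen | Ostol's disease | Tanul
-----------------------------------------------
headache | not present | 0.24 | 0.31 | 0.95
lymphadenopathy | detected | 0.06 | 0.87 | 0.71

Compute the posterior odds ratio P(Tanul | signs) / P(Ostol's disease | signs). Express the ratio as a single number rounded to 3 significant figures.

Posterior odds equal prior odds times the likelihood ratio; only the two competing hypotheses matter (using 1 − P(present | H) for each absent sign).
  Tanul: 0.25 × (1 − 0.95) × 0.71 = 0.008875
  Ostol's disease: 0.50 × (1 − 0.31) × 0.87 = 0.30015
Odds(Tanul : Ostol's disease) = 0.008875 / 0.30015 ≈ 0.0296.

0.0296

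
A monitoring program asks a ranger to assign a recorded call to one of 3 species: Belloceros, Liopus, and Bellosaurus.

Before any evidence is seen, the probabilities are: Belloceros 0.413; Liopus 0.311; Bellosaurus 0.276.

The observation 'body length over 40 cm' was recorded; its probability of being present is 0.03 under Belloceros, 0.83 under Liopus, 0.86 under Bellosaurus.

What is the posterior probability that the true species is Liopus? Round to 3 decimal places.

0.508

Multiply each prior by the likelihood of the observation:
  Belloceros: 0.413 × 0.03 = 0.01239
  Liopus: 0.311 × 0.83 = 0.25813
  Bellosaurus: 0.276 × 0.86 = 0.23736
Normalizing constant Z = 0.01239 + 0.25813 + 0.23736 = 0.50788.
P(Liopus | evidence) = 0.25813 / 0.50788 ≈ 0.508.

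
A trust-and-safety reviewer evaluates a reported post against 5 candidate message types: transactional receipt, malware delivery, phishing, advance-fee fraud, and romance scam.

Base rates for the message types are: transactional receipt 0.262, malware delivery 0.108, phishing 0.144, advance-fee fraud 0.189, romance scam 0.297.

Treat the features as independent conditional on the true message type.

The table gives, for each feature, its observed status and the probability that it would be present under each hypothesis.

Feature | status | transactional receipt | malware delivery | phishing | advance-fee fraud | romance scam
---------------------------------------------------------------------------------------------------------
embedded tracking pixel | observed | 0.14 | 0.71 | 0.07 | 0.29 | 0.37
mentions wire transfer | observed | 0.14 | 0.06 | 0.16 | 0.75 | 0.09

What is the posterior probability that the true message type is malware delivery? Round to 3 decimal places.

0.074

By Bayes' rule with conditional independence, the unnormalized weight for each hypothesis is prior × ∏ likelihoods:
  transactional receipt: 0.262 × 0.14 × 0.14 = 0.0051352
  malware delivery: 0.108 × 0.71 × 0.06 = 0.0046008
  phishing: 0.144 × 0.07 × 0.16 = 0.0016128
  advance-fee fraud: 0.189 × 0.29 × 0.75 = 0.041107
  romance scam: 0.297 × 0.37 × 0.09 = 0.0098901
Normalizing constant Z = 0.0051352 + 0.0046008 + 0.0016128 + 0.041107 + 0.0098901 = 0.062346.
P(malware delivery | evidence) = 0.0046008 / 0.062346 ≈ 0.074.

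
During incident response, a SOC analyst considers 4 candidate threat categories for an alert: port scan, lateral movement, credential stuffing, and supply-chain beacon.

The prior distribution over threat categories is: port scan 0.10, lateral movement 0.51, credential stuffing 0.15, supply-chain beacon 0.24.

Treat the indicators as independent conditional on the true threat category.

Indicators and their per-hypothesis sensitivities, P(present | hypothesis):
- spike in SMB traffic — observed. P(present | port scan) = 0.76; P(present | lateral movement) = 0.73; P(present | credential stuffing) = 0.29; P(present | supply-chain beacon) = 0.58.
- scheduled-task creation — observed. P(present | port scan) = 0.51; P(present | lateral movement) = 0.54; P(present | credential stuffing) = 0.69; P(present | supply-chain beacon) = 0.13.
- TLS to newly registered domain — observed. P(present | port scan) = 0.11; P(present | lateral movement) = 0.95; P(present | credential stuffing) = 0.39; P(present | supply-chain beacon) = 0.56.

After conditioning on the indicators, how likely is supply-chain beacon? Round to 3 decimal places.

For each hypothesis, the unnormalized posterior weight is prior × product of the indicator likelihoods:
  port scan: 0.10 × 0.76 × 0.51 × 0.11 = 0.0042636
  lateral movement: 0.51 × 0.73 × 0.54 × 0.95 = 0.19099
  credential stuffing: 0.15 × 0.29 × 0.69 × 0.39 = 0.011706
  supply-chain beacon: 0.24 × 0.58 × 0.13 × 0.56 = 0.010134
Marginal likelihood of the evidence = 0.21709.
P(supply-chain beacon | evidence) = 0.010134 / 0.21709 ≈ 0.047.

0.047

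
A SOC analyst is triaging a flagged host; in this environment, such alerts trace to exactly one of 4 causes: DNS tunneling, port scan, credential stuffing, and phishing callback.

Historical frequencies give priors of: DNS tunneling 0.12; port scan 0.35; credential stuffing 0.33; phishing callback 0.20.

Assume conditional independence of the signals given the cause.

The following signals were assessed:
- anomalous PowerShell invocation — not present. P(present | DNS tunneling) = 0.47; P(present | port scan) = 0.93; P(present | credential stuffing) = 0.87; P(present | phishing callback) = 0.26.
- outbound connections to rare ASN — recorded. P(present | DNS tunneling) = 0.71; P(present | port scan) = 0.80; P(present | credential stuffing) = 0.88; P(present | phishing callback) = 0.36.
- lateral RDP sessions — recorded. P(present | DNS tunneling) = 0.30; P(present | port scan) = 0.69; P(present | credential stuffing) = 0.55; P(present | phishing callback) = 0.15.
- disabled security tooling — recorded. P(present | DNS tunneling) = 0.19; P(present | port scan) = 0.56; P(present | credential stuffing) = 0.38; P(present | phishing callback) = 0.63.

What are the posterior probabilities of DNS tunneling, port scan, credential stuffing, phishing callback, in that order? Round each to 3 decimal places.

0.112, 0.328, 0.342, 0.218

Multiply each prior by the joint likelihood of the signal pattern (using 1 − P(present | H) for each absent signal):
  DNS tunneling: 0.12 × (1 − 0.47) × 0.71 × 0.30 × 0.19 = 0.0025739
  port scan: 0.35 × (1 − 0.93) × 0.80 × 0.69 × 0.56 = 0.0075734
  credential stuffing: 0.33 × (1 − 0.87) × 0.88 × 0.55 × 0.38 = 0.0078902
  phishing callback: 0.20 × (1 − 0.26) × 0.36 × 0.15 × 0.63 = 0.005035
Normalizing constant Z = 0.0025739 + 0.0075734 + 0.0078902 + 0.005035 = 0.023072.
P(DNS tunneling | evidence) = 0.0025739 / 0.023072 ≈ 0.112
P(port scan | evidence) = 0.0075734 / 0.023072 ≈ 0.328
P(credential stuffing | evidence) = 0.0078902 / 0.023072 ≈ 0.342
P(phishing callback | evidence) = 0.005035 / 0.023072 ≈ 0.218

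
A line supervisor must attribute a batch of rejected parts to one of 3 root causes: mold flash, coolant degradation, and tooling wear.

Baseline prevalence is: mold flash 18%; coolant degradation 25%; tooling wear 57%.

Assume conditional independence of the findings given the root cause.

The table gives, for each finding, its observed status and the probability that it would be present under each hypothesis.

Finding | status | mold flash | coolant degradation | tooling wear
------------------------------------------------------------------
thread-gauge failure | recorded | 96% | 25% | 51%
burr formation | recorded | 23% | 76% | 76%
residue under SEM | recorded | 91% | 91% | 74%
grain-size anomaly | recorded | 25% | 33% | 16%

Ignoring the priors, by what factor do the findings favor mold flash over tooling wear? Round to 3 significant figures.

1.09

Take the product of per-finding likelihoods under each hypothesis, then divide.
  mold flash: 0.96 × 0.23 × 0.91 × 0.25 = 0.050232
  tooling wear: 0.51 × 0.76 × 0.74 × 0.16 = 0.045892
Bayes factor = 0.050232 / 0.045892 ≈ 1.09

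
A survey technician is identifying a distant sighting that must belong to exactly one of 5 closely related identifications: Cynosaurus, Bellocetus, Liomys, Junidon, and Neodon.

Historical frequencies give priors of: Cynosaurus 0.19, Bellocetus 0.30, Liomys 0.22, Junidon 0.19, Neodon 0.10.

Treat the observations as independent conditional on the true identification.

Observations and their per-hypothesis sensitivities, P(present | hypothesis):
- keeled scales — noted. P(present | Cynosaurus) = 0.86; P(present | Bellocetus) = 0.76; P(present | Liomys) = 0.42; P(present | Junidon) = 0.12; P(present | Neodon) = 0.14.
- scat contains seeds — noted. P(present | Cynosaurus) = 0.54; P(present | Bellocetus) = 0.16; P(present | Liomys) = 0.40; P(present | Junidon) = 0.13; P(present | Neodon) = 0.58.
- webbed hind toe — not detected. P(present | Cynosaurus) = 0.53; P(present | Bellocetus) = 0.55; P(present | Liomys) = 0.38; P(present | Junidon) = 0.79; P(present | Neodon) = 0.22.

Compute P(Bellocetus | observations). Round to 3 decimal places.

0.187

By Bayes' rule with conditional independence, the unnormalized weight for each hypothesis is prior × ∏ likelihoods (using 1 − P(present | H) for each absent observation):
  Cynosaurus: 0.19 × 0.86 × 0.54 × (1 − 0.53) = 0.041471
  Bellocetus: 0.30 × 0.76 × 0.16 × (1 − 0.55) = 0.016416
  Liomys: 0.22 × 0.42 × 0.40 × (1 − 0.38) = 0.022915
  Junidon: 0.19 × 0.12 × 0.13 × (1 − 0.79) = 0.00062244
  Neodon: 0.10 × 0.14 × 0.58 × (1 − 0.22) = 0.0063336
Normalizing constant Z = 0.041471 + 0.016416 + 0.022915 + 0.00062244 + 0.0063336 = 0.087758.
P(Bellocetus | evidence) = 0.016416 / 0.087758 ≈ 0.187.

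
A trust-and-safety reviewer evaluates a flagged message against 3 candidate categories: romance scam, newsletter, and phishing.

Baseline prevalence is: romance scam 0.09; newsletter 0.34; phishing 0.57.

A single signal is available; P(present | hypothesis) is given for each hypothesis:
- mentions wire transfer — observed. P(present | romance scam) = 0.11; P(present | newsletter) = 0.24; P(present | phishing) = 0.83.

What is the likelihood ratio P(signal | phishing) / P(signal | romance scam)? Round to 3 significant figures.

7.55

Likelihood of this signal under each hypothesis:
  phishing: 0.83
  romance scam: 0.11
Bayes factor = 0.83 / 0.11 ≈ 7.55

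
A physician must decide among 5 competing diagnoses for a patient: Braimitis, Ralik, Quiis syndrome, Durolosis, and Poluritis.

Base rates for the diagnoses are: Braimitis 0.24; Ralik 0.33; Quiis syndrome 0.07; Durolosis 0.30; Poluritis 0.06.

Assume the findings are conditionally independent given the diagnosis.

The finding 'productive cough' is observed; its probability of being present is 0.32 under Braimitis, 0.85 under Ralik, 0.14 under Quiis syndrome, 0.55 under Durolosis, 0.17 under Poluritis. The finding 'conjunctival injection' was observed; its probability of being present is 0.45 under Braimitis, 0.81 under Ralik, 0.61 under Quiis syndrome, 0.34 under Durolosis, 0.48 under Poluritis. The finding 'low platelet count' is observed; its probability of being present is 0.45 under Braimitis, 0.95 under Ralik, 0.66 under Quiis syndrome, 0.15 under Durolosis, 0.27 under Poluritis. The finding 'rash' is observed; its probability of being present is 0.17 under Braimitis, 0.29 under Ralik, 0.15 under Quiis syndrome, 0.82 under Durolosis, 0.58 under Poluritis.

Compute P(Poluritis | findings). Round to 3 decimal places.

0.010

By Bayes' rule with conditional independence, the unnormalized weight for each hypothesis is prior × ∏ likelihoods:
  Braimitis: 0.24 × 0.32 × 0.45 × 0.45 × 0.17 = 0.0026438
  Ralik: 0.33 × 0.85 × 0.81 × 0.95 × 0.29 = 0.062595
  Quiis syndrome: 0.07 × 0.14 × 0.61 × 0.66 × 0.15 = 0.00059182
  Durolosis: 0.30 × 0.55 × 0.34 × 0.15 × 0.82 = 0.0069003
  Poluritis: 0.06 × 0.17 × 0.48 × 0.27 × 0.58 = 0.00076671
Marginal likelihood of the evidence = 0.073498.
P(Poluritis | evidence) = 0.00076671 / 0.073498 ≈ 0.010.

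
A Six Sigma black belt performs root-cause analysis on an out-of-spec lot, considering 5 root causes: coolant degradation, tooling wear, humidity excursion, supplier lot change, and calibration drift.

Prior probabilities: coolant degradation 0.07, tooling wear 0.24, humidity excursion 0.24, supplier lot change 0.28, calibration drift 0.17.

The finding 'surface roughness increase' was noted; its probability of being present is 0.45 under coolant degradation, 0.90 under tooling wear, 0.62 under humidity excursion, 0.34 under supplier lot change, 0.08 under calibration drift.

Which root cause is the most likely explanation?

Multiply each prior by the likelihood of the finding:
  coolant degradation: 0.07 × 0.45 = 0.0315
  tooling wear: 0.24 × 0.90 = 0.216
  humidity excursion: 0.24 × 0.62 = 0.1488
  supplier lot change: 0.28 × 0.34 = 0.0952
  calibration drift: 0.17 × 0.08 = 0.0136
Normalizing constant Z = 0.0315 + 0.216 + 0.1488 + 0.0952 + 0.0136 = 0.5051.
P(coolant degradation | evidence) ≈ 0.0315 / 0.5051 ≈ 0.062
P(tooling wear | evidence) ≈ 0.216 / 0.5051 ≈ 0.428
P(humidity excursion | evidence) ≈ 0.1488 / 0.5051 ≈ 0.295
P(supplier lot change | evidence) ≈ 0.0952 / 0.5051 ≈ 0.188
P(calibration drift | evidence) ≈ 0.0136 / 0.5051 ≈ 0.027
The largest is 0.428, so tooling wear is most probable.

tooling wear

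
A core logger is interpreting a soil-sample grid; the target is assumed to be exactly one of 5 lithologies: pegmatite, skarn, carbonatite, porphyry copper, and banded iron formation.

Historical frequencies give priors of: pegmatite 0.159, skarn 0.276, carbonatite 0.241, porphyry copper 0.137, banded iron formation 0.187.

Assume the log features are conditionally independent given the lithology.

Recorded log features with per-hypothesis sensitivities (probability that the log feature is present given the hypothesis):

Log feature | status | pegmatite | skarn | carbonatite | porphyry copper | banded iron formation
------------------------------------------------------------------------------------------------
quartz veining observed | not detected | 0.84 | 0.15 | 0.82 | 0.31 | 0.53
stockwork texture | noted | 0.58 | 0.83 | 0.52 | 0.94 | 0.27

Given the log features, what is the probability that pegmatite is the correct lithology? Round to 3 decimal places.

0.043

By Bayes' rule with conditional independence, the unnormalized weight for each hypothesis is prior × ∏ likelihoods (using 1 − P(present | H) for each absent log feature):
  pegmatite: 0.159 × (1 − 0.84) × 0.58 = 0.014755
  skarn: 0.276 × (1 − 0.15) × 0.83 = 0.19472
  carbonatite: 0.241 × (1 − 0.82) × 0.52 = 0.022558
  porphyry copper: 0.137 × (1 − 0.31) × 0.94 = 0.088858
  banded iron formation: 0.187 × (1 − 0.53) × 0.27 = 0.02373
Marginal likelihood of the evidence = 0.34462.
P(pegmatite | evidence) = 0.014755 / 0.34462 ≈ 0.043.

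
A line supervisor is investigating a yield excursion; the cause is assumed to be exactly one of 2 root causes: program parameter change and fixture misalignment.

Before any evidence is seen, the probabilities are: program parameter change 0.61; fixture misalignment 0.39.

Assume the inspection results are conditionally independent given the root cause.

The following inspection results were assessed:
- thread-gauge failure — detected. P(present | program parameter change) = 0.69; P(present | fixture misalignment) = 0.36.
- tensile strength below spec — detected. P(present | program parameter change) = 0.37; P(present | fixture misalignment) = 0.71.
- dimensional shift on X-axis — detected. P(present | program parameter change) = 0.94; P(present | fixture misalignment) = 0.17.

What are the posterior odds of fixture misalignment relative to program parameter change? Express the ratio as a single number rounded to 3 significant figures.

0.116

Posterior odds equal prior odds times the likelihood ratio; only the two competing hypotheses matter.
  fixture misalignment: 0.39 × 0.36 × 0.71 × 0.17 = 0.016946
  program parameter change: 0.61 × 0.69 × 0.37 × 0.94 = 0.14639
Posterior odds = 0.016946 / 0.14639 ≈ 0.116.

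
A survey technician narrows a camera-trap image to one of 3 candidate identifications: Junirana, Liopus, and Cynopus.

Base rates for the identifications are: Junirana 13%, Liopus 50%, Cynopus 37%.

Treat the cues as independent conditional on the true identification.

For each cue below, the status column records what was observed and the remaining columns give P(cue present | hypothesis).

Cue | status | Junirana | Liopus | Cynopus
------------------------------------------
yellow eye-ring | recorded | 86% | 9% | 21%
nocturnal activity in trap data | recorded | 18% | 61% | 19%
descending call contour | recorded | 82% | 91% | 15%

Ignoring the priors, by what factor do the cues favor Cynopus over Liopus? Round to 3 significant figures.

0.120

Take the product of per-cue likelihoods under each hypothesis, then divide.
  Cynopus: 0.21 × 0.19 × 0.15 = 0.005985
  Liopus: 0.09 × 0.61 × 0.91 = 0.049959
Bayes factor = 0.005985 / 0.049959 ≈ 0.120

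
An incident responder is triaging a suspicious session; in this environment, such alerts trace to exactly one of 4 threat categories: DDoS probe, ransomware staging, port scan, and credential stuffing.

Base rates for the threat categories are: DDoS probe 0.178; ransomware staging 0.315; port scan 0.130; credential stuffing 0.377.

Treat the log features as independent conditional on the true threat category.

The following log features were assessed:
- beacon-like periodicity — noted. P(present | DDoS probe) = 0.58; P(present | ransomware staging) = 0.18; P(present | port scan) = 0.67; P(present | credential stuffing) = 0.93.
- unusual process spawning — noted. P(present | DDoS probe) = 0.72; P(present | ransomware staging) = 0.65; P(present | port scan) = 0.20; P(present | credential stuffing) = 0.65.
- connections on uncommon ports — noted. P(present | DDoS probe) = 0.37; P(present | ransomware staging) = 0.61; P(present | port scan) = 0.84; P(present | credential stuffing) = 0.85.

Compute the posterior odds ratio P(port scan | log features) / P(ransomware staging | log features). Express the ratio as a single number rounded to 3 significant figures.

The normalizing constant cancels in an odds ratio, so compute prior × likelihood for the two hypotheses only:
  port scan: 0.130 × 0.67 × 0.20 × 0.84 = 0.014633
  ransomware staging: 0.315 × 0.18 × 0.65 × 0.61 = 0.022482
Odds(port scan : ransomware staging) = 0.014633 / 0.022482 ≈ 0.651.

0.651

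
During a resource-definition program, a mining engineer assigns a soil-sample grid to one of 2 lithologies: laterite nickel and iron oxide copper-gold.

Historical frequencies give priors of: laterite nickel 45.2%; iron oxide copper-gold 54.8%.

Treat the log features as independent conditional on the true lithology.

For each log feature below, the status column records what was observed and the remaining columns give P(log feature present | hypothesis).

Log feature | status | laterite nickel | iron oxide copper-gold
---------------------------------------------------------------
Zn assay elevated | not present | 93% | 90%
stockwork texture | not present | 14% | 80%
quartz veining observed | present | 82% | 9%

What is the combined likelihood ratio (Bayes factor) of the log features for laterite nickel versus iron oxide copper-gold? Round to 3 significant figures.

Take the product of per-log feature likelihoods under each hypothesis (using 1 − P(present | H) for each absent log feature), then divide.
  laterite nickel: (1 − 0.93) × (1 − 0.14) × 0.82 = 0.049364
  iron oxide copper-gold: (1 − 0.90) × (1 − 0.80) × 0.09 = 0.0018
Bayes factor = 0.049364 / 0.0018 ≈ 27.4

27.4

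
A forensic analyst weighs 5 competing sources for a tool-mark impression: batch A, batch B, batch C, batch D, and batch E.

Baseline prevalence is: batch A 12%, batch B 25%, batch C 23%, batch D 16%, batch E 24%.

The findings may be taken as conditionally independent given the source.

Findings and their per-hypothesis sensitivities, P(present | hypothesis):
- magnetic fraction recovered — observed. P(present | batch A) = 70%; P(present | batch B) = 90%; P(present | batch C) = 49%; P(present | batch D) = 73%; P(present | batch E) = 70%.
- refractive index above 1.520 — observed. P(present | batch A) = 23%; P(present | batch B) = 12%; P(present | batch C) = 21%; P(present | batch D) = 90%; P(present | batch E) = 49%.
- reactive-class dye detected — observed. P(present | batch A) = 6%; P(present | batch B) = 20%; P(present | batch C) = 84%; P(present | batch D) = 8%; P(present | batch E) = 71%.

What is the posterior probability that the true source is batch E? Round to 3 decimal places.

0.626

Multiply each prior by the joint likelihood of the evidence pattern:
  batch A: 0.12 × 0.70 × 0.23 × 0.06 = 0.0011592
  batch B: 0.25 × 0.90 × 0.12 × 0.20 = 0.0054
  batch C: 0.23 × 0.49 × 0.21 × 0.84 = 0.01988
  batch D: 0.16 × 0.73 × 0.90 × 0.08 = 0.0084096
  batch E: 0.24 × 0.70 × 0.49 × 0.71 = 0.058447
Normalizing constant Z = 0.0011592 + 0.0054 + 0.01988 + 0.0084096 + 0.058447 = 0.093296.
P(batch E | evidence) = 0.058447 / 0.093296 ≈ 0.626.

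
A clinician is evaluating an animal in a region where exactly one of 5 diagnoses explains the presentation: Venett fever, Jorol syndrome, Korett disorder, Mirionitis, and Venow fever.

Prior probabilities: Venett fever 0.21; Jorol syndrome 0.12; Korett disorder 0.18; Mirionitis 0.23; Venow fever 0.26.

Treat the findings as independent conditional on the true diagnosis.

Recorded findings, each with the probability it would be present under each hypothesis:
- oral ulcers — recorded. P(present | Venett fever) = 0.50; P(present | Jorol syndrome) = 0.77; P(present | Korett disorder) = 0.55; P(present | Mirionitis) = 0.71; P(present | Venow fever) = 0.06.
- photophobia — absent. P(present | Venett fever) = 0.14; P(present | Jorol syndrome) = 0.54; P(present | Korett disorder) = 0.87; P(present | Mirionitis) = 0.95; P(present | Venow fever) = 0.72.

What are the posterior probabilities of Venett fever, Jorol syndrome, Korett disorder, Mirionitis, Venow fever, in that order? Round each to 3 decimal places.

For each hypothesis, the unnormalized posterior weight is prior × product of the finding likelihoods (using 1 − P(present | H) for each absent finding):
  Venett fever: 0.21 × 0.50 × (1 − 0.14) = 0.0903
  Jorol syndrome: 0.12 × 0.77 × (1 − 0.54) = 0.042504
  Korett disorder: 0.18 × 0.55 × (1 − 0.87) = 0.01287
  Mirionitis: 0.23 × 0.71 × (1 − 0.95) = 0.008165
  Venow fever: 0.26 × 0.06 × (1 − 0.72) = 0.004368
The unnormalized weights sum to 0.15821.
P(Venett fever | evidence) = 0.0903 / 0.15821 ≈ 0.571
P(Jorol syndrome | evidence) = 0.042504 / 0.15821 ≈ 0.269
P(Korett disorder | evidence) = 0.01287 / 0.15821 ≈ 0.081
P(Mirionitis | evidence) = 0.008165 / 0.15821 ≈ 0.052
P(Venow fever | evidence) = 0.004368 / 0.15821 ≈ 0.028

0.571, 0.269, 0.081, 0.052, 0.028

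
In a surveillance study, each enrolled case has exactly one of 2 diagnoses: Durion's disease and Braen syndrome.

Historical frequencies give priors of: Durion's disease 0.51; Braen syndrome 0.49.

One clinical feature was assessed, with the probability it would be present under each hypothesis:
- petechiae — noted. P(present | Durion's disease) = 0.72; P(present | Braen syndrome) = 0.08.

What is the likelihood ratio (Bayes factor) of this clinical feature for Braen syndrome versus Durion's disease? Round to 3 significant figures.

0.111

Likelihood of this clinical feature under each hypothesis:
  Braen syndrome: 0.08
  Durion's disease: 0.72
Bayes factor = 0.08 / 0.72 ≈ 0.111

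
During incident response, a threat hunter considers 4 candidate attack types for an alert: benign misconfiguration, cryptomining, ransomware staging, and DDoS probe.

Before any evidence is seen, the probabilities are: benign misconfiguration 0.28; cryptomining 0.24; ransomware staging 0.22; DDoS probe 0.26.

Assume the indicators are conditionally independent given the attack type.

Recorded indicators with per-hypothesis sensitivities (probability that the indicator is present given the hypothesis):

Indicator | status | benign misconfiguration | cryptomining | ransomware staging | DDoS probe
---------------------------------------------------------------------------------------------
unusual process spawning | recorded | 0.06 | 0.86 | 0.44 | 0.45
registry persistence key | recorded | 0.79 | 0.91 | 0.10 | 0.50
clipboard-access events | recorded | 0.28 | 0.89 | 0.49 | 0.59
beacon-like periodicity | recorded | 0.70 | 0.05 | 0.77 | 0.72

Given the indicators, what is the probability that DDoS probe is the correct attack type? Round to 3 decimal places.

0.630

Multiply each prior by the joint likelihood of the indicator pattern:
  benign misconfiguration: 0.28 × 0.06 × 0.79 × 0.28 × 0.70 = 0.0026013
  cryptomining: 0.24 × 0.86 × 0.91 × 0.89 × 0.05 = 0.0083582
  ransomware staging: 0.22 × 0.44 × 0.10 × 0.49 × 0.77 = 0.0036523
  DDoS probe: 0.26 × 0.45 × 0.50 × 0.59 × 0.72 = 0.024851
The unnormalized weights sum to 0.039463.
P(DDoS probe | evidence) = 0.024851 / 0.039463 ≈ 0.630.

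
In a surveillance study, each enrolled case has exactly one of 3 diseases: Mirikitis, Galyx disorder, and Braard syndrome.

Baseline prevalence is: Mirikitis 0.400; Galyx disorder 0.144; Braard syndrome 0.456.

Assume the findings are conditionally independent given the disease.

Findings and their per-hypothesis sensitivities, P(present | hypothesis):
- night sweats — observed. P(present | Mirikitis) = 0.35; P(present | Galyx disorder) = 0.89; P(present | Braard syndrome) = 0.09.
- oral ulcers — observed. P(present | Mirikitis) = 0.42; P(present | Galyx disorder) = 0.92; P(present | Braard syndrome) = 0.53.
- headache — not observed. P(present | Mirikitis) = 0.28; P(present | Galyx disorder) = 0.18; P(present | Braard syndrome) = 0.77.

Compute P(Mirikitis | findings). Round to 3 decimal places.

Multiply each prior by the joint likelihood of the evidence pattern (using 1 − P(present | H) for each absent finding):
  Mirikitis: 0.400 × 0.35 × 0.42 × (1 − 0.28) = 0.042336
  Galyx disorder: 0.144 × 0.89 × 0.92 × (1 − 0.18) = 0.096684
  Braard syndrome: 0.456 × 0.09 × 0.53 × (1 − 0.77) = 0.0050028
Marginal likelihood of the evidence = 0.14402.
P(Mirikitis | evidence) = 0.042336 / 0.14402 ≈ 0.294.

0.294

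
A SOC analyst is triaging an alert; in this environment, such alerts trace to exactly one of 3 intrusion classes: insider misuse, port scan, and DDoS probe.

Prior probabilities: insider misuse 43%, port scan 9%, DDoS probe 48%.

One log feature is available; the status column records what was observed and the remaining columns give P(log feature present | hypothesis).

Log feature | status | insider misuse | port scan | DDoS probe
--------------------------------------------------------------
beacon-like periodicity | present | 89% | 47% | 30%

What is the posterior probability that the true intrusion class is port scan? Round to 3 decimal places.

0.074

For each hypothesis, the unnormalized posterior weight is prior × likelihood:
  insider misuse: 0.43 × 0.89 = 0.3827
  port scan: 0.09 × 0.47 = 0.0423
  DDoS probe: 0.48 × 0.30 = 0.144
Marginal likelihood of the evidence = 0.569.
P(port scan | evidence) = 0.0423 / 0.569 ≈ 0.074.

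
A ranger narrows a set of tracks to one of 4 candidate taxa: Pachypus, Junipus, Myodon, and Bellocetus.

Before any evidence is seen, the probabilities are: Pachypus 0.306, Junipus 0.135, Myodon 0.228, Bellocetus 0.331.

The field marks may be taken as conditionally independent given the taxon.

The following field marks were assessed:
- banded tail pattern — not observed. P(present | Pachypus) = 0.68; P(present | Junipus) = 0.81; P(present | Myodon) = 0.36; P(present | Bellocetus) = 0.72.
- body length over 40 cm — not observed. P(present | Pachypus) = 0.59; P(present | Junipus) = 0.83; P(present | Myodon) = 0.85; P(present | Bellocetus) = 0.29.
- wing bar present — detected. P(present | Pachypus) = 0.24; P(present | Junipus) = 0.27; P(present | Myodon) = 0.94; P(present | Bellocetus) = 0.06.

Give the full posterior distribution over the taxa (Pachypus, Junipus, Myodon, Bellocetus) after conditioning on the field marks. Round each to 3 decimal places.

0.273, 0.033, 0.582, 0.112

For each hypothesis, the unnormalized posterior weight is prior × product of the field mark likelihoods (using 1 − P(present | H) for each absent field mark):
  Pachypus: 0.306 × (1 − 0.68) × (1 − 0.59) × 0.24 = 0.0096353
  Junipus: 0.135 × (1 − 0.81) × (1 − 0.83) × 0.27 = 0.0011773
  Myodon: 0.228 × (1 − 0.36) × (1 − 0.85) × 0.94 = 0.020575
  Bellocetus: 0.331 × (1 − 0.72) × (1 − 0.29) × 0.06 = 0.0039482
Normalizing constant Z = 0.0096353 + 0.0011773 + 0.020575 + 0.0039482 = 0.035336.
P(Pachypus | evidence) = 0.0096353 / 0.035336 ≈ 0.273
P(Junipus | evidence) = 0.0011773 / 0.035336 ≈ 0.033
P(Myodon | evidence) = 0.020575 / 0.035336 ≈ 0.582
P(Bellocetus | evidence) = 0.0039482 / 0.035336 ≈ 0.112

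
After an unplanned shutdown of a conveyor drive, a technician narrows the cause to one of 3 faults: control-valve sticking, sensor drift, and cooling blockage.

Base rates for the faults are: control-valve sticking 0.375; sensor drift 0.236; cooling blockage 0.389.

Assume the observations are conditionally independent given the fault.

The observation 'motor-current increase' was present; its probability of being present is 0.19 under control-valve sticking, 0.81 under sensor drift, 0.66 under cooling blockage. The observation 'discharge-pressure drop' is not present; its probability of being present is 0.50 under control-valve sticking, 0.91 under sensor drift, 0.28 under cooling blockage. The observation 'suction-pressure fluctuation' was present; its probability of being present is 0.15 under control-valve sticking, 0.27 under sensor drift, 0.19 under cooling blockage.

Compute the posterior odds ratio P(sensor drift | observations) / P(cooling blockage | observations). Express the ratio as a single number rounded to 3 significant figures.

The normalizing constant cancels in an odds ratio, so compute prior × likelihood for the two hypotheses only (using 1 − P(present | H) for each absent observation):
  sensor drift: 0.236 × 0.81 × (1 − 0.91) × 0.27 = 0.0046452
  cooling blockage: 0.389 × 0.66 × (1 − 0.28) × 0.19 = 0.035122
Odds(sensor drift : cooling blockage) = 0.0046452 / 0.035122 ≈ 0.132.

0.132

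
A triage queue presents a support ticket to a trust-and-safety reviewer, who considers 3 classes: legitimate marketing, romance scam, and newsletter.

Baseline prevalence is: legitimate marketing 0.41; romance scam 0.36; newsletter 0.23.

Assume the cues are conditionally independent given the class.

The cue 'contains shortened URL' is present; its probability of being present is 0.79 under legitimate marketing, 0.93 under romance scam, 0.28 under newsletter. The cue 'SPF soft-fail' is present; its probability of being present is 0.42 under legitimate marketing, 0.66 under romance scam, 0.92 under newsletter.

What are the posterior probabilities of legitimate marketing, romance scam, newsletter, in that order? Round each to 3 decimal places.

0.327, 0.531, 0.142

Multiply each prior by the joint likelihood of the cue pattern:
  legitimate marketing: 0.41 × 0.79 × 0.42 = 0.13604
  romance scam: 0.36 × 0.93 × 0.66 = 0.22097
  newsletter: 0.23 × 0.28 × 0.92 = 0.059248
The unnormalized weights sum to 0.41625.
P(legitimate marketing | evidence) = 0.13604 / 0.41625 ≈ 0.327
P(romance scam | evidence) = 0.22097 / 0.41625 ≈ 0.531
P(newsletter | evidence) = 0.059248 / 0.41625 ≈ 0.142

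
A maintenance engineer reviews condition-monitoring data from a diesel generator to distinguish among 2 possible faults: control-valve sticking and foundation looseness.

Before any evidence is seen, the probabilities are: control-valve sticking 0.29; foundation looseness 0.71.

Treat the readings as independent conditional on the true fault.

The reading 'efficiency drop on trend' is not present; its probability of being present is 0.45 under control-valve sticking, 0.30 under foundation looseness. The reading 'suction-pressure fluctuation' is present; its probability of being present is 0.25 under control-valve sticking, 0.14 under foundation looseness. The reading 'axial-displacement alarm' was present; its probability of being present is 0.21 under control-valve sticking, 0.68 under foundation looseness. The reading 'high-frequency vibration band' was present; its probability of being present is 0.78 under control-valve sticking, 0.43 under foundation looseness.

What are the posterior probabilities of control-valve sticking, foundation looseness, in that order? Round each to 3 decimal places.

0.243, 0.757

For each hypothesis, the unnormalized posterior weight is prior × product of the reading likelihoods (using 1 − P(present | H) for each absent reading):
  control-valve sticking: 0.29 × (1 − 0.45) × 0.25 × 0.21 × 0.78 = 0.0065315
  foundation looseness: 0.71 × (1 − 0.30) × 0.14 × 0.68 × 0.43 = 0.020345
Marginal likelihood of the evidence = 0.026877.
P(control-valve sticking | evidence) = 0.0065315 / 0.026877 ≈ 0.243
P(foundation looseness | evidence) = 0.020345 / 0.026877 ≈ 0.757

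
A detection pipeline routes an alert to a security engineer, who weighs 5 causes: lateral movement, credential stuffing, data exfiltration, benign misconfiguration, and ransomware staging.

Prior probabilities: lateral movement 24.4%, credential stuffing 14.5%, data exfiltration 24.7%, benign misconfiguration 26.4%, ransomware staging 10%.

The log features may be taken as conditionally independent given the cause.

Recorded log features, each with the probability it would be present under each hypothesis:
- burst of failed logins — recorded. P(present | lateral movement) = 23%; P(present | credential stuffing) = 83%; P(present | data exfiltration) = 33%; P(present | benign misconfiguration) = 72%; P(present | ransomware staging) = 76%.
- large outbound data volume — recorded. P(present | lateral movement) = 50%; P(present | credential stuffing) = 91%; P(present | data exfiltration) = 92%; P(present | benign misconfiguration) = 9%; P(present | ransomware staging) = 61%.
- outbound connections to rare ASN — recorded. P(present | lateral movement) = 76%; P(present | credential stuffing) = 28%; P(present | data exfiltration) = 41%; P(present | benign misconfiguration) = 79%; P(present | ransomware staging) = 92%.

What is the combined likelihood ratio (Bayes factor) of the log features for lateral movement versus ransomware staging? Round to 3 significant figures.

0.205

Joint likelihood of the log feature pattern under each hypothesis:
  lateral movement: 0.23 × 0.50 × 0.76 = 0.0874
  ransomware staging: 0.76 × 0.61 × 0.92 = 0.42651
Bayes factor = 0.0874 / 0.42651 ≈ 0.205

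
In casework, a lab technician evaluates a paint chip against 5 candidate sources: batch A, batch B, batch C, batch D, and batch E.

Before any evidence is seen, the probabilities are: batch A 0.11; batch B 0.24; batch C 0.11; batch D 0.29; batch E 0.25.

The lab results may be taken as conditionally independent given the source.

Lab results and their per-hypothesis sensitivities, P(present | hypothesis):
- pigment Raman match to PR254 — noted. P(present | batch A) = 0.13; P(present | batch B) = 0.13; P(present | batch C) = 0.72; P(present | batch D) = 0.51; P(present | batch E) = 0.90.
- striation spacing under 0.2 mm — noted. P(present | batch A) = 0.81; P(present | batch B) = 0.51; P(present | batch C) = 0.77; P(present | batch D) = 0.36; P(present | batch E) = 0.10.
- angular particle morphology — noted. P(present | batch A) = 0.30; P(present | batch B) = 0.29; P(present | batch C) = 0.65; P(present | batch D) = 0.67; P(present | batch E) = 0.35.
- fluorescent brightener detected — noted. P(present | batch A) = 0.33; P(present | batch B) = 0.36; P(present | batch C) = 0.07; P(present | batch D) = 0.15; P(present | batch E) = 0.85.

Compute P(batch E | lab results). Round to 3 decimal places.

For each hypothesis, the unnormalized posterior weight is prior × product of the lab result likelihoods:
  batch A: 0.11 × 0.13 × 0.81 × 0.30 × 0.33 = 0.0011467
  batch B: 0.24 × 0.13 × 0.51 × 0.29 × 0.36 = 0.0016612
  batch C: 0.11 × 0.72 × 0.77 × 0.65 × 0.07 = 0.0027748
  batch D: 0.29 × 0.51 × 0.36 × 0.67 × 0.15 = 0.005351
  batch E: 0.25 × 0.90 × 0.10 × 0.35 × 0.85 = 0.0066938
Marginal likelihood of the evidence = 0.017627.
P(batch E | evidence) = 0.0066938 / 0.017627 ≈ 0.380.

0.380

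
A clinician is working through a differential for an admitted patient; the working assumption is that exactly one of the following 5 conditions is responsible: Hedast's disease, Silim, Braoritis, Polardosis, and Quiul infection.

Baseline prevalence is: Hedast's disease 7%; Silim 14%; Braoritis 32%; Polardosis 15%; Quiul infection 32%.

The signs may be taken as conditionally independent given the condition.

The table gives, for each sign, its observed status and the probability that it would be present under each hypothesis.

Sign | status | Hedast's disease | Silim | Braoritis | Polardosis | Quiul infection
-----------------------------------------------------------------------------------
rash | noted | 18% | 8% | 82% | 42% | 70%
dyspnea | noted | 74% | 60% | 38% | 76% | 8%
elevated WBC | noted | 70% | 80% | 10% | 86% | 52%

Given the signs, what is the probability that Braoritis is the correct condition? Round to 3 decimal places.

0.138

By Bayes' rule with conditional independence, the unnormalized weight for each hypothesis is prior × ∏ likelihoods:
  Hedast's disease: 0.07 × 0.18 × 0.74 × 0.70 = 0.0065268
  Silim: 0.14 × 0.08 × 0.60 × 0.80 = 0.005376
  Braoritis: 0.32 × 0.82 × 0.38 × 0.10 = 0.0099712
  Polardosis: 0.15 × 0.42 × 0.76 × 0.86 = 0.041177
  Quiul infection: 0.32 × 0.70 × 0.08 × 0.52 = 0.0093184
The unnormalized weights sum to 0.072369.
P(Braoritis | evidence) = 0.0099712 / 0.072369 ≈ 0.138.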